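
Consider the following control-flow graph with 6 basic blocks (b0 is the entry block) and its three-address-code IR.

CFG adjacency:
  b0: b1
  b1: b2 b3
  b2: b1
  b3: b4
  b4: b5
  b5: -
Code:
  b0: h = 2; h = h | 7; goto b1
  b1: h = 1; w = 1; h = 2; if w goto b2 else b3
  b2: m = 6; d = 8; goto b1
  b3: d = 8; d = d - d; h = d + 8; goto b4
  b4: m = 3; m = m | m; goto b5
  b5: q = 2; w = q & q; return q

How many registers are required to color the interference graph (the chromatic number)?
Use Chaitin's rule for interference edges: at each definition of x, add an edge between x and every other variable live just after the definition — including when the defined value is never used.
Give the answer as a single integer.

Answer: 2

Analysis:
Per-block:
  b0 def {h} use ∅
  b1 def {h,w} use ∅
  b2 def {d,m} use ∅
  b3 def {d,h} use ∅
  b4 def {m} use ∅
  b5 def {q,w} use ∅

Liveness:
  b0 li=∅ lo=∅
  b1 li=∅ lo=∅
  b2 li=∅ lo=∅
  b3 li=∅ lo=∅
  b4 li=∅ lo=∅
  b5 li=∅ lo=∅

Interfere edges:
  d — ∅
  h — {w}
  m — ∅
  q — {w}
  w — {h,q}

Colouring:
  {h,w} pairwise interfere (2-clique) ⇒ χ ≥ 2
  assign d→r0 h→r1 m→r0 q→r1 w→r0 — no edge inside a register ⇒ χ ≤ 2
  χ = 2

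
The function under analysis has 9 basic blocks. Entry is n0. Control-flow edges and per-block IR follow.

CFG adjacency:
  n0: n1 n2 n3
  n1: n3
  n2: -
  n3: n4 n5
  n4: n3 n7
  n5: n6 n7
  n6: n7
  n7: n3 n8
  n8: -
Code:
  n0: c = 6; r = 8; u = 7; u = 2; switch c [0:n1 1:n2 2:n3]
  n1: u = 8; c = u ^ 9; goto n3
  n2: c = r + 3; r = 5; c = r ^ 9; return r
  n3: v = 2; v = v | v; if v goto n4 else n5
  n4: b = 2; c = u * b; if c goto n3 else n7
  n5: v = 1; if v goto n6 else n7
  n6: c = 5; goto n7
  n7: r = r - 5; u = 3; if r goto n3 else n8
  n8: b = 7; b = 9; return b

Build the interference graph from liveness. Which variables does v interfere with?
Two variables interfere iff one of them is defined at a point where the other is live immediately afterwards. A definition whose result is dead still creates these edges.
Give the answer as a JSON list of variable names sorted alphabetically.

Answer: ["r", "u"]

Analysis:
def/use:
  n0 def {c,r,u} use ∅
  n1 def {c,u} use ∅
  n2 def {c,r} use {r}
  n3 def {v} use ∅
  n4 def {b,c} use {u}
  n5 def {v} use ∅
  n6 def {c} use ∅
  n7 def {r,u} use {r}
  n8 def {b} use ∅

Backward fixpoint:
  n0 li=∅ lo={r,u}
  n1 li={r} lo={r,u}
  n2 li={r} lo=∅
  n3 li={r,u} lo={r,u}
  n4 li={r,u} lo={r,u}
  n5 li={r} lo={r}
  n6 li={r} lo={r}
  n7 li={r} lo={r,u}
  n8 li=∅ lo=∅

Interfere edges:
  b↔{r,u}
  c↔{r,u}
  r↔{b,c,u,v}
  u↔{b,c,r,v}
  v↔{r,u}

N(v) = ["r", "u"]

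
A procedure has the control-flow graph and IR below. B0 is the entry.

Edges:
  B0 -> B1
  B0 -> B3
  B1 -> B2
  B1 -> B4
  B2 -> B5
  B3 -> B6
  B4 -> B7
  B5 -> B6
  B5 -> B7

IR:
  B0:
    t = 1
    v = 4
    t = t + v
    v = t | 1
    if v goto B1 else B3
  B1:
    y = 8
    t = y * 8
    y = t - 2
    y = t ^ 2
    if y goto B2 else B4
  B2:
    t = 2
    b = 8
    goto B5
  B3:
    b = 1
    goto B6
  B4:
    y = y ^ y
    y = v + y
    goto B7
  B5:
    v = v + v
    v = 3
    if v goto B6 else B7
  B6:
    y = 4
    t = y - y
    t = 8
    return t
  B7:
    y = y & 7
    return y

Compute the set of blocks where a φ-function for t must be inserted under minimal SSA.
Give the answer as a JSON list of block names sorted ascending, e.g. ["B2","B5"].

idom tree: B1←B0 B2←B1 B3←B0 B4←B1 B5←B2 B6←B0 B7←B1
Dom∩ at merges:
  B6: preds {B3,B5}: {B0,B3} ∩ {B0,B1,B2,B5} = {B0}; idom=B0
  B7: preds {B4,B5}: {B0,B1,B4} ∩ {B0,B1,B2,B5} = {B0,B1}; idom=B1

DF derivation:
  B6←B3: walk B3 to B0
  B6←B5: walk B5→B2→B1 to B0
  B7←B4: walk B4 to B1
  B7←B5: walk B5→B2 to B1
  B0 → ∅
  B1 → {B6}
  B2 → {B6,B7}
  B3 → {B6}
  B4 → {B7}
  B5 → {B6,B7}
  B6 → ∅
  B7 → ∅

φ for t: defs {B0,B1,B2,B6}
  DF⁺ = {B6,B7}

Answer: ["B6", "B7"]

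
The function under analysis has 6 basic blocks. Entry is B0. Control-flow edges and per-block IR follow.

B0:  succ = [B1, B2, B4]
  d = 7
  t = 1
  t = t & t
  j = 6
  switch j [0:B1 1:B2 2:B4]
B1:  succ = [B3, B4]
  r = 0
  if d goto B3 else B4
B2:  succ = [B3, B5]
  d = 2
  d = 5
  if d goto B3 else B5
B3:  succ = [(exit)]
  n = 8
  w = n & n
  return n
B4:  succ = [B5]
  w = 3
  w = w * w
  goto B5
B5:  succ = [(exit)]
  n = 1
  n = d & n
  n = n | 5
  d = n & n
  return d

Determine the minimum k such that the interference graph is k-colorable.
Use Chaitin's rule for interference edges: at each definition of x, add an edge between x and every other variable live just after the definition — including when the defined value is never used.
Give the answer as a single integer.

Block summaries:
  B0 def {d,j,t} use ∅
  B1 def {r} use {d}
  B2 def {d} use ∅
  B3 def {n,w} use ∅
  B4 def {w} use ∅
  B5 def {d,n} use {d}

Liveness:
  live B0: ∅→{d}
  live B1: {d}→{d}
  live B2: ∅→{d}
  live B3: ∅→∅
  live B4: {d}→{d}
  live B5: {d}→∅

Interfere edges:
  d: {j,n,r,t,w}
  j: {d}
  n: {d,w}
  r: {d}
  t: {d}
  w: {d,n}

Colouring:
  clique {d,n,w} ⇒ need ≥ 3
  3-colouring: R0={d}  R1={j,n,r,t}  R2={w}
  χ = 3

Answer: 3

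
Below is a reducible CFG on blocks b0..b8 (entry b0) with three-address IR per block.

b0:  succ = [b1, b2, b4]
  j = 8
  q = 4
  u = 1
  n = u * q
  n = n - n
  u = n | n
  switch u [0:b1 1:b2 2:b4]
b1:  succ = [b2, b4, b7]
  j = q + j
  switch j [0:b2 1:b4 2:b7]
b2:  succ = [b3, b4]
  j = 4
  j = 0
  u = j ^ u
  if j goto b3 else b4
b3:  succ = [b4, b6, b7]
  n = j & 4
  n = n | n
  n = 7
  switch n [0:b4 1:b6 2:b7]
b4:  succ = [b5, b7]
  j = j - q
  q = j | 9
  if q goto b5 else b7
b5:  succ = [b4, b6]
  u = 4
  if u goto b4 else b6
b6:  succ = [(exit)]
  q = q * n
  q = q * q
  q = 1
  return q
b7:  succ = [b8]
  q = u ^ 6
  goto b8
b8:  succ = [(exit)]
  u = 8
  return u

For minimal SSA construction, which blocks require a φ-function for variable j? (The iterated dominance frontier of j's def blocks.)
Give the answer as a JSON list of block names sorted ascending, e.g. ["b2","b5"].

idom tree: b1←b0 b2←b0 b3←b2 b4←b0 b5←b4 b6←b0 b7←b0 b8←b7
Join-block Dom:
  b2: preds {b0,b1}: {b0} ∩ {b0,b1} = {b0}; idom=b0
  b4: preds {b0,b1,b2,b3,b5}: {b0} ∩ {b0,b1} ∩ {b0,b2} ∩ {b0,b2,b3} ∩ {b0,b4,b5} = {b0}; idom=b0
  b6: preds {b3,b5}: {b0,b2,b3} ∩ {b0,b4,b5} = {b0}; idom=b0
  b7: preds {b1,b3,b4}: {b0,b1} ∩ {b0,b2,b3} ∩ {b0,b4} = {b0}; idom=b0

DF walk-up:
  join b2 pred b0: · stop@b0
  join b2 pred b1: b1 stop@b0
  join b4 pred b0: · stop@b0
  join b4 pred b1: b1 stop@b0
  join b4 pred b2: b2 stop@b0
  join b4 pred b3: b3→b2 stop@b0
  join b4 pred b5: b5→b4 stop@b0
  join b6 pred b3: b3→b2 stop@b0
  join b6 pred b5: b5→b4 stop@b0
  join b7 pred b1: b1 stop@b0
  join b7 pred b3: b3→b2 stop@b0
  join b7 pred b4: b4 stop@b0
  DF(b0)=∅
  DF(b1)={b2,b4,b7}
  DF(b2)={b4,b6,b7}
  DF(b3)={b4,b6,b7}
  DF(b4)={b4,b6,b7}
  DF(b5)={b4,b6}
  DF(b6)=∅
  DF(b7)=∅
  DF(b8)=∅

φ for j: defs {b0,b1,b2,b4}
  DF⁺ = {b2,b4,b6,b7}

Answer: ["b2", "b4", "b6", "b7"]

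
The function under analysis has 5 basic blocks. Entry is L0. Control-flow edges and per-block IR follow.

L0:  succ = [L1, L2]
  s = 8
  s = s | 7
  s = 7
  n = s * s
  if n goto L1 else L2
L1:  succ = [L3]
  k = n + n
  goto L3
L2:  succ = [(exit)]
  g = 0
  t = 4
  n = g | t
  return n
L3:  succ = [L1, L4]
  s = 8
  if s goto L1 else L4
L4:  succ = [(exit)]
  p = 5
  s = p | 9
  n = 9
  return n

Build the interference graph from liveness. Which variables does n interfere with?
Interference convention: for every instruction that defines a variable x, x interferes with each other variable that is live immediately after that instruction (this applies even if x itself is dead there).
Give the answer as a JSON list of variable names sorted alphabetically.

Answer: ["k", "s"]

Working:
Block summaries:
  L0: {n,s} / ∅
  L1: {k} / {n}
  L2: {g,n,t} / ∅
  L3: {s} / ∅
  L4: {n,p,s} / ∅

Backward fixpoint:
  live L0: ∅→{n}
  live L1: {n}→{n}
  live L2: ∅→∅
  live L3: {n}→{n}
  live L4: ∅→∅

Interfere edges:
  g: {t}
  k: {n}
  n: {k,s}
  p: ∅
  s: {n}
  t: {g}

N(n) = ["k", "s"]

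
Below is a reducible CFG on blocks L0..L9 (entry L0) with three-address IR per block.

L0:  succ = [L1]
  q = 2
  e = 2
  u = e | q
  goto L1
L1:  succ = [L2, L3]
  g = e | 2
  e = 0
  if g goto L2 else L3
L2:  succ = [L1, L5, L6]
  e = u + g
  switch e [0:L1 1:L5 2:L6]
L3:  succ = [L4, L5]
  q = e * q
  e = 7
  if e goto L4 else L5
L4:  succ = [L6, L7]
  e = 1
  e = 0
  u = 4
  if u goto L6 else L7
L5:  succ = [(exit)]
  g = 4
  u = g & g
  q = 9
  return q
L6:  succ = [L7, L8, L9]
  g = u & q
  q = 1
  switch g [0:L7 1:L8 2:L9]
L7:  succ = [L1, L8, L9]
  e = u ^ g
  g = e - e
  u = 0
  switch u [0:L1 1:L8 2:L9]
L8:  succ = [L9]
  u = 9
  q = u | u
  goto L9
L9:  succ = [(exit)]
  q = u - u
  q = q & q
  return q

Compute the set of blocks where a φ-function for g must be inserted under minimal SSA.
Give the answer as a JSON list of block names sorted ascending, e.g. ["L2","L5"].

Answer: ["L1", "L7", "L8", "L9"]

Working:
idom tree: L1←L0 L2←L1 L3←L1 L4←L3 L5←L1 L6←L1 L7←L1 L8←L1 L9←L1
Join-block Dom:
  L1: preds {L0,L2,L7}: {L0} ∩ {L0,L1,L2} ∩ {L0,L1,L7} = {L0}; idom=L0
  L5: preds {L2,L3}: {L0,L1,L2} ∩ {L0,L1,L3} = {L0,L1}; idom=L1
  L6: preds {L2,L4}: {L0,L1,L2} ∩ {L0,L1,L3,L4} = {L0,L1}; idom=L1
  L7: preds {L4,L6}: {L0,L1,L3,L4} ∩ {L0,L1,L6} = {L0,L1}; idom=L1
  L8: preds {L6,L7}: {L0,L1,L6} ∩ {L0,L1,L7} = {L0,L1}; idom=L1
  L9: preds {L6,L7,L8}: {L0,L1,L6} ∩ {L0,L1,L7} ∩ {L0,L1,L8} = {L0,L1}; idom=L1

DF derivation:
  join L1 pred L0: · stop@L0
  join L1 pred L2: L2→L1 stop@L0
  join L1 pred L7: L7→L1 stop@L0
  join L5 pred L2: L2 stop@L1
  join L5 pred L3: L3 stop@L1
  join L6 pred L2: L2 stop@L1
  join L6 pred L4: L4→L3 stop@L1
  join L7 pred L4: L4→L3 stop@L1
  join L7 pred L6: L6 stop@L1
  join L8 pred L6: L6 stop@L1
  join L8 pred L7: L7 stop@L1
  join L9 pred L6: L6 stop@L1
  join L9 pred L7: L7 stop@L1
  join L9 pred L8: L8 stop@L1
  L0: DF=∅
  L1: DF={L1}
  L2: DF={L1,L5,L6}
  L3: DF={L5,L6,L7}
  L4: DF={L6,L7}
  L5: DF=∅
  L6: DF={L7,L8,L9}
  L7: DF={L1,L8,L9}
  L8: DF={L9}
  L9: DF=∅

φ for g: defs {L1,L5,L6,L7}
  DF⁺ = {L1,L7,L8,L9}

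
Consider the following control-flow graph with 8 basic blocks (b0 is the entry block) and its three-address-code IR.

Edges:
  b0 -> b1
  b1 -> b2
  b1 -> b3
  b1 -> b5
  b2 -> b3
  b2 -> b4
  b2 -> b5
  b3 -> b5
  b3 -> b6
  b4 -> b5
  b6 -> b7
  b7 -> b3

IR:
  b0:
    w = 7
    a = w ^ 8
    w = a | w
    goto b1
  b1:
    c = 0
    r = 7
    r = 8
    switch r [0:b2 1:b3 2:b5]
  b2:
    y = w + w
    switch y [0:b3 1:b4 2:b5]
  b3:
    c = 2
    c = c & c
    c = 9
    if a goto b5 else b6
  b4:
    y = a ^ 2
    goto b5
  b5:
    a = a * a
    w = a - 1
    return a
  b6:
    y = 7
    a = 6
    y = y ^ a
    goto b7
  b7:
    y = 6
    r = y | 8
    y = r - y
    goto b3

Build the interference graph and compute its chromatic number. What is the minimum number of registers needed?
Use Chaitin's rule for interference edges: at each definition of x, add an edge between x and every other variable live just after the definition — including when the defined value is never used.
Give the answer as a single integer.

Answer: 3

Analysis:
Block summaries:
  b0: {a,w} / ∅
  b1: {c,r} / ∅
  b2: {y} / {w}
  b3: {c} / {a}
  b4: {y} / {a}
  b5: {a,w} / {a}
  b6: {a,y} / ∅
  b7: {r,y} / ∅

Backward fixpoint:
  live b0: ∅→{a,w}
  live b1: {a,w}→{a,w}
  live b2: {a,w}→{a}
  live b3: {a}→{a}
  live b4: {a}→{a}
  live b5: {a}→∅
  live b6: ∅→{a}
  live b7: {a}→{a}

Interfere edges:
  a↔{c,r,w,y}
  c↔{a,w}
  r↔{a,w,y}
  w↔{a,c,r}
  y↔{a,r}

Colouring:
  lower bound: {a,c,w} mutually conflict ⇒ χ ≥ 3
  3-colouring: c0={a}  c1={c,r}  c2={w,y}
  χ = 3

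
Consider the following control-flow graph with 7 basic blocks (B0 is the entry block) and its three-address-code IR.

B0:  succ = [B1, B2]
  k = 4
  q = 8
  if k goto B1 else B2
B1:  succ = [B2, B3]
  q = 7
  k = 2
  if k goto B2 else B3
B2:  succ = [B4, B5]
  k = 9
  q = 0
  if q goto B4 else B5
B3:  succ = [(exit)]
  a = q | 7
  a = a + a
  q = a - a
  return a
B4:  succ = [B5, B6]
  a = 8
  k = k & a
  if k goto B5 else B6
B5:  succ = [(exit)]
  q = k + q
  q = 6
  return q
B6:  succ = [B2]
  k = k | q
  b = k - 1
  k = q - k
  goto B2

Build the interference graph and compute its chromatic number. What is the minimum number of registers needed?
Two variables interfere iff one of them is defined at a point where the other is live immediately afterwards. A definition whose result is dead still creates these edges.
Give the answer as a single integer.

Per-block:
  B0 def {k,q} use ∅
  B1 def {k,q} use ∅
  B2 def {k,q} use ∅
  B3 def {a,q} use {q}
  B4 def {a,k} use {k}
  B5 def {q} use {k,q}
  B6 def {b,k} use {k,q}

Liveness:
  live B0: ∅→∅
  live B1: ∅→{q}
  live B2: ∅→{k,q}
  live B3: {q}→∅
  live B4: {k,q}→{k,q}
  live B5: {k,q}→∅
  live B6: {k,q}→∅

Conflict graph:
  a — {k,q}
  b — {k,q}
  k — {a,b,q}
  q — {a,b,k}

Chromatic number:
  clique {a,k,q} ⇒ need ≥ 3
  3-colouring: r0={k}  r1={q}  r2={a,b}
  χ = 3

Answer: 3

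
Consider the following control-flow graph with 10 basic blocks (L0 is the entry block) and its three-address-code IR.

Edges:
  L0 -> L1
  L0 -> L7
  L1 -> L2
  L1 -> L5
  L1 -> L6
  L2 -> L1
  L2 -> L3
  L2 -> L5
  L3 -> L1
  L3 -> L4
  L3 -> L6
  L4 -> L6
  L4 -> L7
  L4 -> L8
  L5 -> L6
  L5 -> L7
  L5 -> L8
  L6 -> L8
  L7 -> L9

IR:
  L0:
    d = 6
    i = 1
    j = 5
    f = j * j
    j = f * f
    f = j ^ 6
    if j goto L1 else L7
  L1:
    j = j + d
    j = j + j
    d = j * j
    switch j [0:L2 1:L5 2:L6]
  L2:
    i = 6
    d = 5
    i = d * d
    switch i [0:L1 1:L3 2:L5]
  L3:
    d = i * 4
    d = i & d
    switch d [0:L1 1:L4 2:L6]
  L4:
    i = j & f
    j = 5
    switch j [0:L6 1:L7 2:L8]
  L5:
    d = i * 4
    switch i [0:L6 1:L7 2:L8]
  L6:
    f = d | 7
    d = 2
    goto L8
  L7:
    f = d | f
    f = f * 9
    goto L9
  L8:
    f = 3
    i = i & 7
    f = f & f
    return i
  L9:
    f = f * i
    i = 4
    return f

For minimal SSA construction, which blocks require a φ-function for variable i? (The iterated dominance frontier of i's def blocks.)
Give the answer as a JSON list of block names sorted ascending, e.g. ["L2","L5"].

idom tree: L1←L0 L2←L1 L3←L2 L4←L3 L5←L1 L6←L1 L7←L0 L8←L1 L9←L7
Dom∩ at merges:
  L1: preds {L0,L2,L3}: {L0} ∩ {L0,L1,L2} ∩ {L0,L1,L2,L3} = {L0}; idom=L0
  L5: preds {L1,L2}: {L0,L1} ∩ {L0,L1,L2} = {L0,L1}; idom=L1
  L6: preds {L1,L3,L4,L5}: {L0,L1} ∩ {L0,L1,L2,L3} ∩ {L0,L1,L2,L3,L4} ∩ {L0,L1,L5} = {L0,L1}; idom=L1
  L7: preds {L0,L4,L5}: {L0} ∩ {L0,L1,L2,L3,L4} ∩ {L0,L1,L5} = {L0}; idom=L0
  L8: preds {L4,L5,L6}: {L0,L1,L2,L3,L4} ∩ {L0,L1,L5} ∩ {L0,L1,L6} = {L0,L1}; idom=L1

DF derivation:
  join L1 pred L0: · stop@L0
  join L1 pred L2: L2→L1 stop@L0
  join L1 pred L3: L3→L2→L1 stop@L0
  join L5 pred L1: · stop@L1
  join L5 pred L2: L2 stop@L1
  join L6 pred L1: · stop@L1
  join L6 pred L3: L3→L2 stop@L1
  join L6 pred L4: L4→L3→L2 stop@L1
  join L6 pred L5: L5 stop@L1
  join L7 pred L0: · stop@L0
  join L7 pred L4: L4→L3→L2→L1 stop@L0
  join L7 pred L5: L5→L1 stop@L0
  join L8 pred L4: L4→L3→L2 stop@L1
  join L8 pred L5: L5 stop@L1
  join L8 pred L6: L6 stop@L1
  L0: DF=∅
  L1: DF={L1,L7}
  L2: DF={L1,L5,L6,L7,L8}
  L3: DF={L1,L6,L7,L8}
  L4: DF={L6,L7,L8}
  L5: DF={L6,L7,L8}
  L6: DF={L8}
  L7: DF=∅
  L8: DF=∅
  L9: DF=∅

φ for i: defs {L0,L2,L4,L8,L9}
  DF⁺ = {L1,L5,L6,L7,L8}

Answer: ["L1", "L5", "L6", "L7", "L8"]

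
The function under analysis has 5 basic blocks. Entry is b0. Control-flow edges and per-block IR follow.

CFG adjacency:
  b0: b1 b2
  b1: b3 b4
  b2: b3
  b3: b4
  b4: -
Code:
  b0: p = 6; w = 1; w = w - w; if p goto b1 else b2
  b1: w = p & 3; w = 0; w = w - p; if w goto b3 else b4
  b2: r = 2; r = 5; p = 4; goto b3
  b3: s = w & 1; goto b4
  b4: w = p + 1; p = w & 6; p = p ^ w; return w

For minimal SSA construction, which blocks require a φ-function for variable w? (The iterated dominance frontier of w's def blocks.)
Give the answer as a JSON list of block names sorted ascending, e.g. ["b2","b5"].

idom tree: b1←b0 b2←b0 b3←b0 b4←b0
Dom at joins:
  b3: preds {b1,b2}: {b0,b1} ∩ {b0,b2} = {b0}; idom=b0
  b4: preds {b1,b3}: {b0,b1} ∩ {b0,b3} = {b0}; idom=b0

DF derivation:
  join b3 pred b1: b1 stop@b0
  join b3 pred b2: b2 stop@b0
  join b4 pred b1: b1 stop@b0
  join b4 pred b3: b3 stop@b0
  b0 → ∅
  b1 → {b3,b4}
  b2 → {b3}
  b3 → {b4}
  b4 → ∅

φ for w: defs {b0,b1,b4}
  DF⁺ = {b3,b4}

Answer: ["b3", "b4"]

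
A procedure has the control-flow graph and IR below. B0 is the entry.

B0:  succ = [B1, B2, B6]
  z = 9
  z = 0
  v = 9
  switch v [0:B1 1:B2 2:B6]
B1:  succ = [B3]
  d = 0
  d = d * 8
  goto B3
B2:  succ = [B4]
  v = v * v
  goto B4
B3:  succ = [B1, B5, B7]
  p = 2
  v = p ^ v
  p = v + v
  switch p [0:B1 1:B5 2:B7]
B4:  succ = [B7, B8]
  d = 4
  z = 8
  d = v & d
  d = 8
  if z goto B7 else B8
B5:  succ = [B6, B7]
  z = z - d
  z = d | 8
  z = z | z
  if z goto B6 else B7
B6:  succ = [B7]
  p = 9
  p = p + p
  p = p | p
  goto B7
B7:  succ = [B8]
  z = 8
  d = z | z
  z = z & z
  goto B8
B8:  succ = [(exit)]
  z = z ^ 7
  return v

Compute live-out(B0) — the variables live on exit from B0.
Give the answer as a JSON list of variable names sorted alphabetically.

Block summaries:
  B0 def {v,z} use ∅
  B1 def {d} use ∅
  B2 def {v} use {v}
  B3 def {p,v} use {v}
  B4 def {d,z} use {v}
  B5 def {z} use {d,z}
  B6 def {p} use ∅
  B7 def {d,z} use ∅
  B8 def {z} use {v,z}

Liveness:
  B0 li=∅ lo={v,z}
  B1 li={v,z} lo={d,v,z}
  B2 li={v} lo={v}
  B3 li={d,v,z} lo={d,v,z}
  B4 li={v} lo={v,z}
  B5 li={d,v,z} lo={v}
  B6 li={v} lo={v}
  B7 li={v} lo={v,z}
  B8 li={v,z} lo=∅

live-out(B0) = ["v", "z"]

Answer: ["v", "z"]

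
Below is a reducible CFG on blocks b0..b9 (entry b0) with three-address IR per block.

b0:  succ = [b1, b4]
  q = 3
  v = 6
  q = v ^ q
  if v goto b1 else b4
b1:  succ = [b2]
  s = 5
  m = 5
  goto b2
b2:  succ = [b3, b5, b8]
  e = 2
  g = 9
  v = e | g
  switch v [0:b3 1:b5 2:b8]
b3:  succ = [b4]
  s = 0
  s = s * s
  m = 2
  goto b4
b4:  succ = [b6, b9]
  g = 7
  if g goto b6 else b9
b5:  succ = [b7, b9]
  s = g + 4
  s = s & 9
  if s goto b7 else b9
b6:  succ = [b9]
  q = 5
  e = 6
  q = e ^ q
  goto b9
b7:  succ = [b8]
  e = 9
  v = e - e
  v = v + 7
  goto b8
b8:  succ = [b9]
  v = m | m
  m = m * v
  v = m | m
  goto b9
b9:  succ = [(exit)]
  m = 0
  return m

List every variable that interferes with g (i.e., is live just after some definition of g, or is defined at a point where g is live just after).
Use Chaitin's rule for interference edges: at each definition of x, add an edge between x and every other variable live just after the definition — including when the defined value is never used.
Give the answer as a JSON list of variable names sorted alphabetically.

Answer: ["e", "m", "v"]

Derivation:
Block summaries:
  b0: {q,v} / ∅
  b1: {m,s} / ∅
  b2: {e,g,v} / ∅
  b3: {m,s} / ∅
  b4: {g} / ∅
  b5: {s} / {g}
  b6: {e,q} / ∅
  b7: {e,v} / ∅
  b8: {m,v} / {m}
  b9: {m} / ∅

Liveness:
  b0: in=∅ out=∅
  b1: in=∅ out={m}
  b2: in={m} out={g,m}
  b3: in=∅ out=∅
  b4: in=∅ out=∅
  b5: in={g,m} out={m}
  b6: in=∅ out=∅
  b7: in={m} out={m}
  b8: in={m} out=∅
  b9: in=∅ out=∅

Interfere edges:
  e — {g,m,q}
  g — {e,m,v}
  m — {e,g,s,v}
  q — {e,v}
  s — {m}
  v — {g,m,q}

N(g) = ["e", "m", "v"]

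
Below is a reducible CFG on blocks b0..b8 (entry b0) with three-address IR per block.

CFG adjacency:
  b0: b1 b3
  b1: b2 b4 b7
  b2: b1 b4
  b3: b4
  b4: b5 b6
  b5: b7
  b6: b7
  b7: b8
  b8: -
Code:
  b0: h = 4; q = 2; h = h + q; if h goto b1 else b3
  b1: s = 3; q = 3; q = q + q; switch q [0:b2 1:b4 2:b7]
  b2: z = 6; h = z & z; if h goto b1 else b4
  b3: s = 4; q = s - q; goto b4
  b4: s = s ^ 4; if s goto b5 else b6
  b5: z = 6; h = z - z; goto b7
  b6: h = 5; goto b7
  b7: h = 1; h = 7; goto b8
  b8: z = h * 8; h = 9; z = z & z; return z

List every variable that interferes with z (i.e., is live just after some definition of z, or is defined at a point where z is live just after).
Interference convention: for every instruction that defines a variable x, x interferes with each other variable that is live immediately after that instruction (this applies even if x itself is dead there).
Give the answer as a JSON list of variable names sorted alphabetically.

Answer: ["h", "s"]

Derivation:
def/use:
  b0: def={h,q} ue=∅
  b1: def={q,s} ue=∅
  b2: def={h,z} ue=∅
  b3: def={q,s} ue={q}
  b4: def={s} ue={s}
  b5: def={h,z} ue=∅
  b6: def={h} ue=∅
  b7: def={h} ue=∅
  b8: def={h,z} ue={h}

Backward fixpoint:
  live b0: ∅→{q}
  live b1: ∅→{s}
  live b2: {s}→{s}
  live b3: {q}→{s}
  live b4: {s}→∅
  live b5: ∅→∅
  live b6: ∅→∅
  live b7: ∅→{h}
  live b8: {h}→∅

Interfere edges:
  h↔{q,s,z}
  q↔{h,s}
  s↔{h,q,z}
  z↔{h,s}

N(z) = ["h", "s"]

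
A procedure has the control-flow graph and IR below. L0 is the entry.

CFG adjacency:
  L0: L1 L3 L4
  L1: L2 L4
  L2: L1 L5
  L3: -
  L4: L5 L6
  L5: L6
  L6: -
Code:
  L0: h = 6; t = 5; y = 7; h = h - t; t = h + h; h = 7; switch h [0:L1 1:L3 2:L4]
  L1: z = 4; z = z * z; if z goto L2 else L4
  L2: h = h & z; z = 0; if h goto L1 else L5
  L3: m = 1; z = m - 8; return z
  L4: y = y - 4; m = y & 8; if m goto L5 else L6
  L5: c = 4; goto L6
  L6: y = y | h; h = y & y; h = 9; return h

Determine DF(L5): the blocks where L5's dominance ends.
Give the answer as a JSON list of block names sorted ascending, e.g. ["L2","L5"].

Answer: ["L6"]

Derivation:
idom tree: L1←L0 L2←L1 L3←L0 L4←L0 L5←L0 L6←L0
Dom at joins:
  L1: preds {L0,L2}: {L0} ∩ {L0,L1,L2} = {L0}; idom=L0
  L4: preds {L0,L1}: {L0} ∩ {L0,L1} = {L0}; idom=L0
  L5: preds {L2,L4}: {L0,L1,L2} ∩ {L0,L4} = {L0}; idom=L0
  L6: preds {L4,L5}: {L0,L4} ∩ {L0,L5} = {L0}; idom=L0

DF derivation:
  join L1 pred L0: · stop@L0
  join L1 pred L2: L2→L1 stop@L0
  join L4 pred L0: · stop@L0
  join L4 pred L1: L1 stop@L0
  join L5 pred L2: L2→L1 stop@L0
  join L5 pred L4: L4 stop@L0
  join L6 pred L4: L4 stop@L0
  join L6 pred L5: L5 stop@L0
  DF(L0)=∅
  DF(L1)={L1,L4,L5}
  DF(L2)={L1,L5}
  DF(L3)=∅
  DF(L4)={L5,L6}
  DF(L5)={L6}
  DF(L6)=∅

DF(L5) = ["L6"]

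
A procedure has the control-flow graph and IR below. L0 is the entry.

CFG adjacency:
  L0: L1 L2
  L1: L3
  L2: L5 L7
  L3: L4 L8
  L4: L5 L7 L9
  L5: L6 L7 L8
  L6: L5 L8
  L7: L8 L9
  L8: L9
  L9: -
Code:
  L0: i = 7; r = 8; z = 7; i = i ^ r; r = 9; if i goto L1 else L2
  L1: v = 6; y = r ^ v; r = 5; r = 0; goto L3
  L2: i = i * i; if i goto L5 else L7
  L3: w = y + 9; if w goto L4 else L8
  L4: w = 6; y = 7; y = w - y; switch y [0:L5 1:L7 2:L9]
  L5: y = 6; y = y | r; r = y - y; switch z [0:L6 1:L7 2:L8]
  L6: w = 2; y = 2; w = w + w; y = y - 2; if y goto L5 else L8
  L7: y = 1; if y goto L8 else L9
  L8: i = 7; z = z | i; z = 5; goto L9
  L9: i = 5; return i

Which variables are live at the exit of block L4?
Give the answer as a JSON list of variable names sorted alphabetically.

Answer: ["r", "z"]

Working:
Per-block:
  L0: def={i,r,z} ue=∅
  L1: def={r,v,y} ue={r}
  L2: def={i} ue={i}
  L3: def={w} ue={y}
  L4: def={w,y} ue=∅
  L5: def={r,y} ue={r,z}
  L6: def={w,y} ue=∅
  L7: def={y} ue=∅
  L8: def={i,z} ue={z}
  L9: def={i} ue=∅

Liveness:
  L0 li=∅ lo={i,r,z}
  L1 li={r,z} lo={r,y,z}
  L2 li={i,r,z} lo={r,z}
  L3 li={r,y,z} lo={r,z}
  L4 li={r,z} lo={r,z}
  L5 li={r,z} lo={r,z}
  L6 li={r,z} lo={r,z}
  L7 li={z} lo={z}
  L8 li={z} lo=∅
  L9 li=∅ lo=∅

live-out(L4) = ["r", "z"]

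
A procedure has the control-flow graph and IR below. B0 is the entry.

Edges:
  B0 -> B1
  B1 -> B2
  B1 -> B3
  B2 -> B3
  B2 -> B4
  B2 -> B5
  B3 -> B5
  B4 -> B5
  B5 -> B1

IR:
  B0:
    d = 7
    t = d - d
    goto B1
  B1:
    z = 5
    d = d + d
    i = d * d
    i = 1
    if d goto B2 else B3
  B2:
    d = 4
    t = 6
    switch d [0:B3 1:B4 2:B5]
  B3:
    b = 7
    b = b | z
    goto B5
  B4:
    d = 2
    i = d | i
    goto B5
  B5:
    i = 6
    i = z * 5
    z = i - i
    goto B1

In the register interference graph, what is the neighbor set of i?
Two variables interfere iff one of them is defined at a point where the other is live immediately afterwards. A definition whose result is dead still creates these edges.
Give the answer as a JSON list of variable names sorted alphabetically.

def/use:
  B0: {d,t} / ∅
  B1: {d,i,z} / {d}
  B2: {d,t} / ∅
  B3: {b} / {z}
  B4: {d,i} / {i}
  B5: {i,z} / {z}

Live sets:
  B0: in=∅ out={d}
  B1: in={d} out={d,i,z}
  B2: in={i,z} out={d,i,z}
  B3: in={d,z} out={d,z}
  B4: in={i,z} out={d,z}
  B5: in={d,z} out={d}

Interfere edges:
  b — {d,z}
  d — {b,i,t,z}
  i — {d,t,z}
  t — {d,i,z}
  z — {b,d,i,t}

N(i) = ["d", "t", "z"]

Answer: ["d", "t", "z"]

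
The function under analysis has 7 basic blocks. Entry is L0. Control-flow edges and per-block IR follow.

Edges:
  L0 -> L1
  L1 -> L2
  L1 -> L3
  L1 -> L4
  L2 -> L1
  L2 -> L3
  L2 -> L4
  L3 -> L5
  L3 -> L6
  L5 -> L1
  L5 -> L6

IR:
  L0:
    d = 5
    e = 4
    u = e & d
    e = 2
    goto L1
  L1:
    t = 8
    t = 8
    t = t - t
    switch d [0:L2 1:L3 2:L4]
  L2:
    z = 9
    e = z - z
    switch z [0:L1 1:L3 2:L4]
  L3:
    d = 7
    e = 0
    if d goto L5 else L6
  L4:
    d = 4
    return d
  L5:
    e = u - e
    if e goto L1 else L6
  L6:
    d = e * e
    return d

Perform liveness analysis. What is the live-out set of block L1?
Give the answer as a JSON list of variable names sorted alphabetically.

Per-block:
  L0 def {d,e,u} use ∅
  L1 def {t} use {d}
  L2 def {e,z} use ∅
  L3 def {d,e} use ∅
  L4 def {d} use ∅
  L5 def {e} use {e,u}
  L6 def {d} use {e}

Live sets:
  L0: in=∅ out={d,u}
  L1: in={d,u} out={d,u}
  L2: in={d,u} out={d,u}
  L3: in={u} out={d,e,u}
  L4: in=∅ out=∅
  L5: in={d,e,u} out={d,e,u}
  L6: in={e} out=∅

live-out(L1) = ["d", "u"]

Answer: ["d", "u"]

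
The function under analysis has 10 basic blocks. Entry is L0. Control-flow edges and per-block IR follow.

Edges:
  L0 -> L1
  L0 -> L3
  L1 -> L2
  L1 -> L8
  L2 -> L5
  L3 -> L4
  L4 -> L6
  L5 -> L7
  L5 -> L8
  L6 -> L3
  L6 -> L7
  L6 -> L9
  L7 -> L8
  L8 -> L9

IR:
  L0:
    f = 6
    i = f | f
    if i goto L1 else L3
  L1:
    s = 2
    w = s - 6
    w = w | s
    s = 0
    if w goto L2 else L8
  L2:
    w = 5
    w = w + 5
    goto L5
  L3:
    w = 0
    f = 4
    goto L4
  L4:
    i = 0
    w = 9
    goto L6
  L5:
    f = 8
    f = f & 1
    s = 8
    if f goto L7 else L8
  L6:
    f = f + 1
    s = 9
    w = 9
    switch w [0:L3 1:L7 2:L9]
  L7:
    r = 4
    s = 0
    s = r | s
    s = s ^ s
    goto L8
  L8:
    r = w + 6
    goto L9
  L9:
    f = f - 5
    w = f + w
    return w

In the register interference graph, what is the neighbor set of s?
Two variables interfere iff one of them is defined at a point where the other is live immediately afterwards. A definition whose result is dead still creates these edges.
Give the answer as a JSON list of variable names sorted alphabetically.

Answer: ["f", "r", "w"]

Analysis:
def/use:
  L0: def={f,i} ue=∅
  L1: def={s,w} ue=∅
  L2: def={w} ue=∅
  L3: def={f,w} ue=∅
  L4: def={i,w} ue=∅
  L5: def={f,s} ue=∅
  L6: def={f,s,w} ue={f}
  L7: def={r,s} ue=∅
  L8: def={r} ue={w}
  L9: def={f,w} ue={f,w}

Backward fixpoint:
  L0: in=∅ out={f}
  L1: in={f} out={f,w}
  L2: in=∅ out={w}
  L3: in=∅ out={f}
  L4: in={f} out={f}
  L5: in={w} out={f,w}
  L6: in={f} out={f,w}
  L7: in={f,w} out={f,w}
  L8: in={f,w} out={f,w}
  L9: in={f,w} out=∅

Conflict graph:
  f: {i,r,s,w}
  i: {f}
  r: {f,s,w}
  s: {f,r,w}
  w: {f,r,s}

N(s) = ["f", "r", "w"]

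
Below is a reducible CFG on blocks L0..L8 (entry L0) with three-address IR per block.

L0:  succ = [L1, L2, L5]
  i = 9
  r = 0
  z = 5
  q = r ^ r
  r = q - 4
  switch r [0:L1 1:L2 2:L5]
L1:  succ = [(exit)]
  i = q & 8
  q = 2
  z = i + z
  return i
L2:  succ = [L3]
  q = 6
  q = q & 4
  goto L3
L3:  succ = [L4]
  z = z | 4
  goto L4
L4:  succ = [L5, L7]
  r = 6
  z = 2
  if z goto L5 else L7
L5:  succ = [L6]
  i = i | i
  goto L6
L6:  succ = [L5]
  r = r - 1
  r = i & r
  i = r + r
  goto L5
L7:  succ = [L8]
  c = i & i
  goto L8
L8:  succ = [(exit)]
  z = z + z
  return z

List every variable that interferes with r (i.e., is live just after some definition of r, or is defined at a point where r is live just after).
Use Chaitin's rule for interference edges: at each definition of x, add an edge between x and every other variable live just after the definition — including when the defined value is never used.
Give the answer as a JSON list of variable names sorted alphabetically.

Answer: ["i", "q", "z"]

Working:
Per-block:
  L0: {i,q,r,z} / ∅
  L1: {i,q,z} / {q,z}
  L2: {q} / ∅
  L3: {z} / {z}
  L4: {r,z} / ∅
  L5: {i} / {i}
  L6: {i,r} / {i,r}
  L7: {c} / {i}
  L8: {z} / {z}

Backward fixpoint:
  L0: in=∅ out={i,q,r,z}
  L1: in={q,z} out=∅
  L2: in={i,z} out={i,z}
  L3: in={i,z} out={i}
  L4: in={i} out={i,r,z}
  L5: in={i,r} out={i,r}
  L6: in={i,r} out={i,r}
  L7: in={i,z} out={z}
  L8: in={z} out=∅

Interference:
  c: {z}
  i: {q,r,z}
  q: {i,r,z}
  r: {i,q,z}
  z: {c,i,q,r}

N(r) = ["i", "q", "z"]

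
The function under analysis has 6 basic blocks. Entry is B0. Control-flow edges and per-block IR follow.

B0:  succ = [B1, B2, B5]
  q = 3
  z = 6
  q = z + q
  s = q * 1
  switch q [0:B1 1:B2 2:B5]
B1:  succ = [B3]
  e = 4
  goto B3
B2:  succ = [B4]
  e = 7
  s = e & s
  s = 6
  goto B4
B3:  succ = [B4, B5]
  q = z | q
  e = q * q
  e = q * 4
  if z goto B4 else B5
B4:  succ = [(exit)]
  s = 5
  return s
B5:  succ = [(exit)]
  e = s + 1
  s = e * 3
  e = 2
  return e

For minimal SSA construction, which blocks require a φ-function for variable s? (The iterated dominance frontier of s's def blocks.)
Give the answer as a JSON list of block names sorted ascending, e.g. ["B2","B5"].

Answer: ["B4"]

Working:
idom tree: B1←B0 B2←B0 B3←B1 B4←B0 B5←B0
Join-block Dom:
  B4: preds {B2,B3}: {B0,B2} ∩ {B0,B1,B3} = {B0}; idom=B0
  B5: preds {B0,B3}: {B0} ∩ {B0,B1,B3} = {B0}; idom=B0

DF derivation:
  B4←B2: walk B2 to B0
  B4←B3: walk B3→B1 to B0
  B5←B0: walk · to B0
  B5←B3: walk B3→B1 to B0
  B0: DF=∅
  B1: DF={B4,B5}
  B2: DF={B4}
  B3: DF={B4,B5}
  B4: DF=∅
  B5: DF=∅

φ for s: defs {B0,B2,B4,B5}
  DF⁺ = {B4}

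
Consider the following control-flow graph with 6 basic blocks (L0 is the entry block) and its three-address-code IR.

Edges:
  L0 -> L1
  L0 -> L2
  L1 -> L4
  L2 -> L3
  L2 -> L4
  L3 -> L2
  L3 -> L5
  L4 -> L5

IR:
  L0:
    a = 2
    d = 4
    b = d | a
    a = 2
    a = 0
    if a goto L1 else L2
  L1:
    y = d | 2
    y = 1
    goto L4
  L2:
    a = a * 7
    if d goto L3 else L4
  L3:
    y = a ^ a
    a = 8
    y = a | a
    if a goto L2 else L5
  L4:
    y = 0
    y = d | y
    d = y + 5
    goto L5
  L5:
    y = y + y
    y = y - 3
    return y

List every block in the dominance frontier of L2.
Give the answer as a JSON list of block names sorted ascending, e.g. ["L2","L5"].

Answer: ["L2", "L4", "L5"]

Derivation:
idom tree: L1←L0 L2←L0 L3←L2 L4←L0 L5←L0
Dom at joins:
  L2: preds {L0,L3}: {L0} ∩ {L0,L2,L3} = {L0}; idom=L0
  L4: preds {L1,L2}: {L0,L1} ∩ {L0,L2} = {L0}; idom=L0
  L5: preds {L3,L4}: {L0,L2,L3} ∩ {L0,L4} = {L0}; idom=L0

DF walk-up:
  join L2 pred L0: · stop@L0
  join L2 pred L3: L3→L2 stop@L0
  join L4 pred L1: L1 stop@L0
  join L4 pred L2: L2 stop@L0
  join L5 pred L3: L3→L2 stop@L0
  join L5 pred L4: L4 stop@L0
  L0 → ∅
  L1 → {L4}
  L2 → {L2,L4,L5}
  L3 → {L2,L5}
  L4 → {L5}
  L5 → ∅

DF(L2) = ["L2", "L4", "L5"]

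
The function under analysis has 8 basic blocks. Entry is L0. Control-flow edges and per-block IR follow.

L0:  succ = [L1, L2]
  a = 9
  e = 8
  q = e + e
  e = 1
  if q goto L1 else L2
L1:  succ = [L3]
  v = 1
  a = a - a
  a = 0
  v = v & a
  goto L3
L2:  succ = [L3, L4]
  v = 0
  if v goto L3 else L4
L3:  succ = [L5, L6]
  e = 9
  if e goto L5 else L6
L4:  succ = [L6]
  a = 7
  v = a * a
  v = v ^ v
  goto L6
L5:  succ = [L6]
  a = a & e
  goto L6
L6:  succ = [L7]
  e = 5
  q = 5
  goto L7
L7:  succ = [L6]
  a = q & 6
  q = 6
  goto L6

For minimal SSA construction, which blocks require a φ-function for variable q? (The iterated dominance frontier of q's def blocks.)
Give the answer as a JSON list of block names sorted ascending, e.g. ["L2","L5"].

idom tree: L1←L0 L2←L0 L3←L0 L4←L2 L5←L3 L6←L0 L7←L6
Join-block Dom:
  L3: preds {L1,L2}: {L0,L1} ∩ {L0,L2} = {L0}; idom=L0
  L6: preds {L3,L4,L5,L7}: {L0,L3} ∩ {L0,L2,L4} ∩ {L0,L3,L5} ∩ {L0,L6,L7} = {L0}; idom=L0

DF derivation:
  join L3 pred L1: L1 stop@L0
  join L3 pred L2: L2 stop@L0
  join L6 pred L3: L3 stop@L0
  join L6 pred L4: L4→L2 stop@L0
  join L6 pred L5: L5→L3 stop@L0
  join L6 pred L7: L7→L6 stop@L0
  L0 → ∅
  L1 → {L3}
  L2 → {L3,L6}
  L3 → {L6}
  L4 → {L6}
  L5 → {L6}
  L6 → {L6}
  L7 → {L6}

φ for q: defs {L0,L6,L7}
  DF⁺ = {L6}

Answer: ["L6"]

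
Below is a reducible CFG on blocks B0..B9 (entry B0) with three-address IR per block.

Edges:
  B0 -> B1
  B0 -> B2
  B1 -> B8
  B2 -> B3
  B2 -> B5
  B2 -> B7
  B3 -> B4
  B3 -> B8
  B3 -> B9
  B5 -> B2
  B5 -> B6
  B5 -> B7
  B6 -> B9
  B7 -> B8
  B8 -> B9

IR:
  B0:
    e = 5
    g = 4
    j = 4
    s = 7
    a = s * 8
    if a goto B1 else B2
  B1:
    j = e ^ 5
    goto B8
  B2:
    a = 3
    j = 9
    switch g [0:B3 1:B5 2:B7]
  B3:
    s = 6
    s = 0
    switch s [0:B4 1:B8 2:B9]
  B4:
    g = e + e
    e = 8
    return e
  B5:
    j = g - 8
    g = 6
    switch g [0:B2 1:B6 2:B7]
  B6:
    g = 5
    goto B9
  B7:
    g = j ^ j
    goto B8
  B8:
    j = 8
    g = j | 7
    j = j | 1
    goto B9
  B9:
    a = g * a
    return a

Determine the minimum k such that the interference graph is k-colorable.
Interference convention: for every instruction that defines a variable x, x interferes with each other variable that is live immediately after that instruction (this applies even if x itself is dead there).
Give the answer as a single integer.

Answer: 4

Working:
Block summaries:
  B0 def {a,e,g,j,s} use ∅
  B1 def {j} use {e}
  B2 def {a,j} use {g}
  B3 def {s} use ∅
  B4 def {e,g} use {e}
  B5 def {g,j} use {g}
  B6 def {g} use ∅
  B7 def {g} use {j}
  B8 def {g,j} use ∅
  B9 def {a} use {a,g}

Liveness:
  B0: in=∅ out={a,e,g}
  B1: in={a,e} out={a}
  B2: in={e,g} out={a,e,g,j}
  B3: in={a,e,g} out={a,e,g}
  B4: in={e} out=∅
  B5: in={a,e,g} out={a,e,g,j}
  B6: in={a} out={a,g}
  B7: in={a,j} out={a}
  B8: in={a} out={a,g}
  B9: in={a,g} out=∅

Interference:
  a: {e,g,j,s}
  e: {a,g,j,s}
  g: {a,e,j,s}
  j: {a,e,g}
  s: {a,e,g}

Chromatic number:
  lower bound: {a,e,g,j} mutually conflict ⇒ χ ≥ 4
  4-colouring: r0={a}  r1={e}  r2={g}  r3={j,s}
  χ = 4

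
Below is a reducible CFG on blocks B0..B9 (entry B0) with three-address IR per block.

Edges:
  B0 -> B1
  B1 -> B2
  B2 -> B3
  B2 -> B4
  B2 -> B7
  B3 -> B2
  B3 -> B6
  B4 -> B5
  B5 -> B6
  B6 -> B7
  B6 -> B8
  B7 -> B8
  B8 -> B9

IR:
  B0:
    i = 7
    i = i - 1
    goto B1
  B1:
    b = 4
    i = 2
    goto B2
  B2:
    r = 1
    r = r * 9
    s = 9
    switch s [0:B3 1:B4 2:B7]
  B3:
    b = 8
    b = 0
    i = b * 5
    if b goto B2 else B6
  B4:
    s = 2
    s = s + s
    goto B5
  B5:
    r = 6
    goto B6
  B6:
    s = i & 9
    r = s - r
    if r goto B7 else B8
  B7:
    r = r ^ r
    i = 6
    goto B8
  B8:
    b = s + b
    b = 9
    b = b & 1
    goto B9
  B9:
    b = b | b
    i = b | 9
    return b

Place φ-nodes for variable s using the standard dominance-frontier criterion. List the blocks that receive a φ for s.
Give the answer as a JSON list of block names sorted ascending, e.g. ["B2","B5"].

idom tree: B1←B0 B2←B1 B3←B2 B4←B2 B5←B4 B6←B2 B7←B2 B8←B2 B9←B8
Join-block Dom:
  B2: preds {B1,B3}: {B0,B1} ∩ {B0,B1,B2,B3} = {B0,B1}; idom=B1
  B6: preds {B3,B5}: {B0,B1,B2,B3} ∩ {B0,B1,B2,B4,B5} = {B0,B1,B2}; idom=B2
  B7: preds {B2,B6}: {B0,B1,B2} ∩ {B0,B1,B2,B6} = {B0,B1,B2}; idom=B2
  B8: preds {B6,B7}: {B0,B1,B2,B6} ∩ {B0,B1,B2,B7} = {B0,B1,B2}; idom=B2

DF derivation:
  join B2 pred B1: · stop@B1
  join B2 pred B3: B3→B2 stop@B1
  join B6 pred B3: B3 stop@B2
  join B6 pred B5: B5→B4 stop@B2
  join B7 pred B2: · stop@B2
  join B7 pred B6: B6 stop@B2
  join B8 pred B6: B6 stop@B2
  join B8 pred B7: B7 stop@B2
  B0: DF=∅
  B1: DF=∅
  B2: DF={B2}
  B3: DF={B2,B6}
  B4: DF={B6}
  B5: DF={B6}
  B6: DF={B7,B8}
  B7: DF={B8}
  B8: DF=∅
  B9: DF=∅

φ for s: defs {B2,B4,B6}
  DF⁺ = {B2,B6,B7,B8}

Answer: ["B2", "B6", "B7", "B8"]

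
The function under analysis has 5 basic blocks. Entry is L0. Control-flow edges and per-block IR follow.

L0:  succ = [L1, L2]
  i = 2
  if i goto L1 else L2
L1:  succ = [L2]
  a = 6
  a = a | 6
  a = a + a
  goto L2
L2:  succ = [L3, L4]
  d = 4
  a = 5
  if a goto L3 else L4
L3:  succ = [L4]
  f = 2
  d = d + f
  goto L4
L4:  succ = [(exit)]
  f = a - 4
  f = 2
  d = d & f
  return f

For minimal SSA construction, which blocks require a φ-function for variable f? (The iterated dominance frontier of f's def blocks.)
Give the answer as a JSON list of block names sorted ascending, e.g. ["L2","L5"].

Answer: ["L4"]

Analysis:
idom tree: L1←L0 L2←L0 L3←L2 L4←L2
Join-block Dom:
  L2: preds {L0,L1}: {L0} ∩ {L0,L1} = {L0}; idom=L0
  L4: preds {L2,L3}: {L0,L2} ∩ {L0,L2,L3} = {L0,L2}; idom=L2

Frontier:
  L2←L0: walk · to L0
  L2←L1: walk L1 to L0
  L4←L2: walk · to L2
  L4←L3: walk L3 to L2
  L0 → ∅
  L1 → {L2}
  L2 → ∅
  L3 → {L4}
  L4 → ∅

φ for f: defs {L3,L4}
  DF⁺ = {L4}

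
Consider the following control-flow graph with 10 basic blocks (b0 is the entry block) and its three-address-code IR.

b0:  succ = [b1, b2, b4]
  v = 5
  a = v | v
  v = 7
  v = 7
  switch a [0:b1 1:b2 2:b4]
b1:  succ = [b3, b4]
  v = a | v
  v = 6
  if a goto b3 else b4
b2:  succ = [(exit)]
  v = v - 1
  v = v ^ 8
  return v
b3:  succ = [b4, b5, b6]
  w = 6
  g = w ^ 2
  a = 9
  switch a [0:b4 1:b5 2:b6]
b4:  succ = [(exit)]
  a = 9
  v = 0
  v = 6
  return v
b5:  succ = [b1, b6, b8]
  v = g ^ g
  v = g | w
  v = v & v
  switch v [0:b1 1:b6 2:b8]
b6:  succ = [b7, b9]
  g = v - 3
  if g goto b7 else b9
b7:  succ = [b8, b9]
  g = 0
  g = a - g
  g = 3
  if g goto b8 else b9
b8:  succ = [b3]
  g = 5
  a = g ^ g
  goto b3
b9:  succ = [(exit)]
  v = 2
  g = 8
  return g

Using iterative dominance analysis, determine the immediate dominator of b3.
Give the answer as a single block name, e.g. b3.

Answer: b1

Analysis:
idom tree: b1←b0 b2←b0 b3←b1 b4←b0 b5←b3 b6←b3 b7←b6 b8←b3 b9←b6
Join-block Dom:
  b1: preds {b0,b5}: {b0} ∩ {b0,b1,b3,b5} = {b0}; idom=b0
  b3: preds {b1,b8}: {b0,b1} ∩ {b0,b1,b3,b8} = {b0,b1}; idom=b1
  b4: preds {b0,b1,b3}: {b0} ∩ {b0,b1} ∩ {b0,b1,b3} = {b0}; idom=b0
  b6: preds {b3,b5}: {b0,b1,b3} ∩ {b0,b1,b3,b5} = {b0,b1,b3}; idom=b3
  b8: preds {b5,b7}: {b0,b1,b3,b5} ∩ {b0,b1,b3,b6,b7} = {b0,b1,b3}; idom=b3
  b9: preds {b6,b7}: {b0,b1,b3,b6} ∩ {b0,b1,b3,b6,b7} = {b0,b1,b3,b6}; idom=b6

idom(b3) = b1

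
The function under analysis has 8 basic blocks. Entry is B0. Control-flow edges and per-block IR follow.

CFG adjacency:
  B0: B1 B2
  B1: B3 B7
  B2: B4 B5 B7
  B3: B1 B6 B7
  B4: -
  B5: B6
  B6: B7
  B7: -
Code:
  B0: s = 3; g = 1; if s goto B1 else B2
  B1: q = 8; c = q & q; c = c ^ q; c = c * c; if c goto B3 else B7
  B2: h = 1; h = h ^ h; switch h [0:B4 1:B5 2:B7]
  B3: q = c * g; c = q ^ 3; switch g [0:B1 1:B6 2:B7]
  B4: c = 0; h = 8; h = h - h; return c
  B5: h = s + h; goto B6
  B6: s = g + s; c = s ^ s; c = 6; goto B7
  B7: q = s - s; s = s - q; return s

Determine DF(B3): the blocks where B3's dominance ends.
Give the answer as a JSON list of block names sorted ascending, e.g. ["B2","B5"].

idom tree: B1←B0 B2←B0 B3←B1 B4←B2 B5←B2 B6←B0 B7←B0
Dom at joins:
  B1: preds {B0,B3}: {B0} ∩ {B0,B1,B3} = {B0}; idom=B0
  B6: preds {B3,B5}: {B0,B1,B3} ∩ {B0,B2,B5} = {B0}; idom=B0
  B7: preds {B1,B2,B3,B6}: {B0,B1} ∩ {B0,B2} ∩ {B0,B1,B3} ∩ {B0,B6} = {B0}; idom=B0

Frontier:
  join B1 pred B0: · stop@B0
  join B1 pred B3: B3→B1 stop@B0
  join B6 pred B3: B3→B1 stop@B0
  join B6 pred B5: B5→B2 stop@B0
  join B7 pred B1: B1 stop@B0
  join B7 pred B2: B2 stop@B0
  join B7 pred B3: B3→B1 stop@B0
  join B7 pred B6: B6 stop@B0
  B0: DF=∅
  B1: DF={B1,B6,B7}
  B2: DF={B6,B7}
  B3: DF={B1,B6,B7}
  B4: DF=∅
  B5: DF={B6}
  B6: DF={B7}
  B7: DF=∅

DF(B3) = ["B1", "B6", "B7"]

Answer: ["B1", "B6", "B7"]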